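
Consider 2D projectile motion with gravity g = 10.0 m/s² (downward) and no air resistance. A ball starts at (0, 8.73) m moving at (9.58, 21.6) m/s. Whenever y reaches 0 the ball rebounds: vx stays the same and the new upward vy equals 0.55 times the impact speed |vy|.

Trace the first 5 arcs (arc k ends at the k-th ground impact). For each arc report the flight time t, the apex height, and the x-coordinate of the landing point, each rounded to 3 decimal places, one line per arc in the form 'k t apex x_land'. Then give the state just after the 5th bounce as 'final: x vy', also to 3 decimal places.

1 4.692 32.058 44.950
2 2.785 9.698 71.634
3 1.532 2.934 86.310
4 0.843 0.887 94.381
5 0.463 0.268 98.821
final: 98.821 1.274

Arc 1: start y=8.730, vy=21.600 → t=4.692, apex=32.058, x_land=44.950, impact vy=-25.321
  bounce: vy ← 0.55·25.321 = 13.927
Arc 2: start y=0.000, vy=13.927 → t=2.785, apex=9.698, x_land=71.634, impact vy=-13.927
  bounce: vy ← 0.55·13.927 = 7.660
Arc 3: start y=0.000, vy=7.660 → t=1.532, apex=2.934, x_land=86.310, impact vy=-7.660
  bounce: vy ← 0.55·7.660 = 4.213
Arc 4: start y=0.000, vy=4.213 → t=0.843, apex=0.887, x_land=94.381, impact vy=-4.213
  bounce: vy ← 0.55·4.213 = 2.317
Arc 5: start y=0.000, vy=2.317 → t=0.463, apex=0.268, x_land=98.821, impact vy=-2.317
  bounce: vy ← 0.55·2.317 = 1.274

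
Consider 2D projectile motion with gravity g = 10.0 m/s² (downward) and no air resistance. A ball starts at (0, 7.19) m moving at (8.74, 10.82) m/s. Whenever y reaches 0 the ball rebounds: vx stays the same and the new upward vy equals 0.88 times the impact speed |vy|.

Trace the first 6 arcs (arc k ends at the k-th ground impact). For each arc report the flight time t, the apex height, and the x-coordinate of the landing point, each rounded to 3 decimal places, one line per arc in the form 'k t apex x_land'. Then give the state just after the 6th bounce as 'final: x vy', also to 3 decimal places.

Arc 1: start y=7.190, vy=10.820 → t=2.697, apex=13.044, x_land=23.573, impact vy=-16.152
  bounce: vy ← 0.88·16.152 = 14.213
Arc 2: start y=0.000, vy=14.213 → t=2.843, apex=10.101, x_land=48.418, impact vy=-14.213
  bounce: vy ← 0.88·14.213 = 12.508
Arc 3: start y=0.000, vy=12.508 → t=2.502, apex=7.822, x_land=70.282, impact vy=-12.508
  bounce: vy ← 0.88·12.508 = 11.007
Arc 4: start y=0.000, vy=11.007 → t=2.201, apex=6.058, x_land=89.522, impact vy=-11.007
  bounce: vy ← 0.88·11.007 = 9.686
Arc 5: start y=0.000, vy=9.686 → t=1.937, apex=4.691, x_land=106.453, impact vy=-9.686
  bounce: vy ← 0.88·9.686 = 8.524
Arc 6: start y=0.000, vy=8.524 → t=1.705, apex=3.633, x_land=121.352, impact vy=-8.524
  bounce: vy ← 0.88·8.524 = 7.501

1 2.697 13.044 23.573
2 2.843 10.101 48.418
3 2.502 7.822 70.282
4 2.201 6.058 89.522
5 1.937 4.691 106.453
6 1.705 3.633 121.352
final: 121.352 7.501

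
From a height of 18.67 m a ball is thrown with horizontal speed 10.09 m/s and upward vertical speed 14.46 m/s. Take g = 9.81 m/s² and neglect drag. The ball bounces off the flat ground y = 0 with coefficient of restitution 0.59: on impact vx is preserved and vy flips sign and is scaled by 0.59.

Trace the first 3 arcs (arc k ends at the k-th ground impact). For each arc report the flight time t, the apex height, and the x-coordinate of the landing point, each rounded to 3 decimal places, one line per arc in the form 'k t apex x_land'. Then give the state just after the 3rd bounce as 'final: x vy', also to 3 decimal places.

Arc 1: start y=18.670, vy=14.460 → t=3.919, apex=29.327, x_land=39.545, impact vy=-23.987
  bounce: vy ← 0.59·23.987 = 14.153
Arc 2: start y=0.000, vy=14.153 → t=2.885, apex=10.209, x_land=68.658, impact vy=-14.153
  bounce: vy ← 0.59·14.153 = 8.350
Arc 3: start y=0.000, vy=8.350 → t=1.702, apex=3.554, x_land=85.835, impact vy=-8.350
  bounce: vy ← 0.59·8.350 = 4.927

1 3.919 29.327 39.545
2 2.885 10.209 68.658
3 1.702 3.554 85.835
final: 85.835 4.927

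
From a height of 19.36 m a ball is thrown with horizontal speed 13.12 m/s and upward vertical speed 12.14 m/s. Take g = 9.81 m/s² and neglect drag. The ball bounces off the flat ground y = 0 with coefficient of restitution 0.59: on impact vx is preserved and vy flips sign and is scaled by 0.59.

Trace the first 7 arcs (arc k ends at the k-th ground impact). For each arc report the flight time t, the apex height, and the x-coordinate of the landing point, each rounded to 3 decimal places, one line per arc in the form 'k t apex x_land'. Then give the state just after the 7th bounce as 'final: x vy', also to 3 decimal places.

1 3.578 26.872 46.945
2 2.762 9.354 83.181
3 1.630 3.256 104.561
4 0.961 1.133 117.174
5 0.567 0.395 124.617
6 0.335 0.137 129.008
7 0.197 0.048 131.598
final: 131.598 0.571

Arc 1: start y=19.360, vy=12.140 → t=3.578, apex=26.872, x_land=46.945, impact vy=-22.961
  bounce: vy ← 0.59·22.961 = 13.547
Arc 2: start y=0.000, vy=13.547 → t=2.762, apex=9.354, x_land=83.181, impact vy=-13.547
  bounce: vy ← 0.59·13.547 = 7.993
Arc 3: start y=0.000, vy=7.993 → t=1.630, apex=3.256, x_land=104.561, impact vy=-7.993
  bounce: vy ← 0.59·7.993 = 4.716
Arc 4: start y=0.000, vy=4.716 → t=0.961, apex=1.133, x_land=117.174, impact vy=-4.716
  bounce: vy ← 0.59·4.716 = 2.782
Arc 5: start y=0.000, vy=2.782 → t=0.567, apex=0.395, x_land=124.617, impact vy=-2.782
  bounce: vy ← 0.59·2.782 = 1.642
Arc 6: start y=0.000, vy=1.642 → t=0.335, apex=0.137, x_land=129.008, impact vy=-1.642
  bounce: vy ← 0.59·1.642 = 0.969
Arc 7: start y=0.000, vy=0.969 → t=0.197, apex=0.048, x_land=131.598, impact vy=-0.969
  bounce: vy ← 0.59·0.969 = 0.571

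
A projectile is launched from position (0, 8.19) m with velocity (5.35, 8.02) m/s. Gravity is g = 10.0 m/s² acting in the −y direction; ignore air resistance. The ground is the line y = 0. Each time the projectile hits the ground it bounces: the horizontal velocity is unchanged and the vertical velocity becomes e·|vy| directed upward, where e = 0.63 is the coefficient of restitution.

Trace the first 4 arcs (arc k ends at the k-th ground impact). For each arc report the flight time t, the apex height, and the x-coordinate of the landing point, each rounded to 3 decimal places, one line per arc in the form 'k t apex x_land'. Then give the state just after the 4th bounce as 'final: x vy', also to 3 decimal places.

Arc 1: start y=8.190, vy=8.020 → t=2.312, apex=11.406, x_land=12.371, impact vy=-15.104
  bounce: vy ← 0.63·15.104 = 9.515
Arc 2: start y=0.000, vy=9.515 → t=1.903, apex=4.527, x_land=22.553, impact vy=-9.515
  bounce: vy ← 0.63·9.515 = 5.995
Arc 3: start y=0.000, vy=5.995 → t=1.199, apex=1.797, x_land=28.967, impact vy=-5.995
  bounce: vy ← 0.63·5.995 = 3.777
Arc 4: start y=0.000, vy=3.777 → t=0.755, apex=0.713, x_land=33.008, impact vy=-3.777
  bounce: vy ← 0.63·3.777 = 2.379

1 2.312 11.406 12.371
2 1.903 4.527 22.553
3 1.199 1.797 28.967
4 0.755 0.713 33.008
final: 33.008 2.379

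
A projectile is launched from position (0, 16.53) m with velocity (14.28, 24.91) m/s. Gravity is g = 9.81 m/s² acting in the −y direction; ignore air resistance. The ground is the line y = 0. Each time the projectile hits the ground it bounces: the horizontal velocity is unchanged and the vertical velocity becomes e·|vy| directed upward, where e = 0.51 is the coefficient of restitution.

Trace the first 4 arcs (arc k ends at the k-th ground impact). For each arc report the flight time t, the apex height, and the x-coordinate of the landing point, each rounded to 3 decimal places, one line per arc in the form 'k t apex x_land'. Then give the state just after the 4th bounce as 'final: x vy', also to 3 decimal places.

Arc 1: start y=16.530, vy=24.910 → t=5.673, apex=48.156, x_land=81.004, impact vy=-30.738
  bounce: vy ← 0.51·30.738 = 15.676
Arc 2: start y=0.000, vy=15.676 → t=3.196, apex=12.525, x_land=126.643, impact vy=-15.676
  bounce: vy ← 0.51·15.676 = 7.995
Arc 3: start y=0.000, vy=7.995 → t=1.630, apex=3.258, x_land=149.919, impact vy=-7.995
  bounce: vy ← 0.51·7.995 = 4.077
Arc 4: start y=0.000, vy=4.077 → t=0.831, apex=0.847, x_land=161.790, impact vy=-4.077
  bounce: vy ← 0.51·4.077 = 2.079

1 5.673 48.156 81.004
2 3.196 12.525 126.643
3 1.630 3.258 149.919
4 0.831 0.847 161.790
final: 161.790 2.079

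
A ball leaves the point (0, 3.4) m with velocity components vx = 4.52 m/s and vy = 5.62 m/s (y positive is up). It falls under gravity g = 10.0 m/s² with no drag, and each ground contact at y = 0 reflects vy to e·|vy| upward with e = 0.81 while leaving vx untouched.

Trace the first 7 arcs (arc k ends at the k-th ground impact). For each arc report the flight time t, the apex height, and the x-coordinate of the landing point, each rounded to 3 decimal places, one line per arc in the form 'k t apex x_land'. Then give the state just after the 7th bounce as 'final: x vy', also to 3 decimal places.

1 1.560 4.979 7.051
2 1.617 3.267 14.358
3 1.309 2.143 20.277
4 1.061 1.406 25.071
5 0.859 0.923 28.954
6 0.696 0.605 32.100
7 0.564 0.397 34.648
final: 34.648 2.283

Arc 1: start y=3.400, vy=5.620 → t=1.560, apex=4.979, x_land=7.051, impact vy=-9.979
  bounce: vy ← 0.81·9.979 = 8.083
Arc 2: start y=0.000, vy=8.083 → t=1.617, apex=3.267, x_land=14.358, impact vy=-8.083
  bounce: vy ← 0.81·8.083 = 6.547
Arc 3: start y=0.000, vy=6.547 → t=1.309, apex=2.143, x_land=20.277, impact vy=-6.547
  bounce: vy ← 0.81·6.547 = 5.303
Arc 4: start y=0.000, vy=5.303 → t=1.061, apex=1.406, x_land=25.071, impact vy=-5.303
  bounce: vy ← 0.81·5.303 = 4.296
Arc 5: start y=0.000, vy=4.296 → t=0.859, apex=0.923, x_land=28.954, impact vy=-4.296
  bounce: vy ← 0.81·4.296 = 3.480
Arc 6: start y=0.000, vy=3.480 → t=0.696, apex=0.605, x_land=32.100, impact vy=-3.480
  bounce: vy ← 0.81·3.480 = 2.818
Arc 7: start y=0.000, vy=2.818 → t=0.564, apex=0.397, x_land=34.648, impact vy=-2.818
  bounce: vy ← 0.81·2.818 = 2.283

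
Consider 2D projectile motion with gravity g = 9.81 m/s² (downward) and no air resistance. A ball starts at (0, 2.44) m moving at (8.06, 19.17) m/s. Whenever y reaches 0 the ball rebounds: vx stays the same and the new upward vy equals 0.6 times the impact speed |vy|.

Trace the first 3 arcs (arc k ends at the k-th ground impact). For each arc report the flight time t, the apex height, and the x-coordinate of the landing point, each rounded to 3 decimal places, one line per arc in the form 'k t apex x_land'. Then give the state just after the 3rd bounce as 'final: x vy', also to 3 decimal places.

Arc 1: start y=2.440, vy=19.170 → t=4.032, apex=21.170, x_land=32.495, impact vy=-20.380
  bounce: vy ← 0.6·20.380 = 12.228
Arc 2: start y=0.000, vy=12.228 → t=2.493, apex=7.621, x_land=52.589, impact vy=-12.228
  bounce: vy ← 0.6·12.228 = 7.337
Arc 3: start y=0.000, vy=7.337 → t=1.496, apex=2.744, x_land=64.645, impact vy=-7.337
  bounce: vy ← 0.6·7.337 = 4.402

1 4.032 21.170 32.495
2 2.493 7.621 52.589
3 1.496 2.744 64.645
final: 64.645 4.402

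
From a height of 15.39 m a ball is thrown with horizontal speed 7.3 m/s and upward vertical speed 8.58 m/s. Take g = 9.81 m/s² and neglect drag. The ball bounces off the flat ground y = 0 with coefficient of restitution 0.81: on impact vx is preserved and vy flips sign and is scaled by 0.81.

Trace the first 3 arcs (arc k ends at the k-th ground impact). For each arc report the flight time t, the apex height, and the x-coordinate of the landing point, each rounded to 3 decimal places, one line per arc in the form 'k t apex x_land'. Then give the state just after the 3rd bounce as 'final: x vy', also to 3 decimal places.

1 2.850 19.142 20.806
2 3.200 12.559 44.168
3 2.592 8.240 63.091
final: 63.091 10.299

Arc 1: start y=15.390, vy=8.580 → t=2.850, apex=19.142, x_land=20.806, impact vy=-19.380
  bounce: vy ← 0.81·19.380 = 15.697
Arc 2: start y=0.000, vy=15.697 → t=3.200, apex=12.559, x_land=44.168, impact vy=-15.697
  bounce: vy ← 0.81·15.697 = 12.715
Arc 3: start y=0.000, vy=12.715 → t=2.592, apex=8.240, x_land=63.091, impact vy=-12.715
  bounce: vy ← 0.81·12.715 = 10.299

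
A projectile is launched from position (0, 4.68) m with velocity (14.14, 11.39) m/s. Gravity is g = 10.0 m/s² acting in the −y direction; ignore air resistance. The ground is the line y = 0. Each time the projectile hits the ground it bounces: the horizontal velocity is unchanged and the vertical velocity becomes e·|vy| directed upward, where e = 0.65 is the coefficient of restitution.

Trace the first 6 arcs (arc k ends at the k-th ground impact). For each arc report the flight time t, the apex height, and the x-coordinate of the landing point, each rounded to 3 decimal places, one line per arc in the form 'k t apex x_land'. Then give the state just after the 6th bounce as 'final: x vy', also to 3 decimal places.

1 2.633 11.167 37.237
2 1.943 4.718 64.707
3 1.263 1.993 82.563
4 0.821 0.842 94.170
5 0.534 0.356 101.714
6 0.347 0.150 106.617
final: 106.617 1.127

Arc 1: start y=4.680, vy=11.390 → t=2.633, apex=11.167, x_land=37.237, impact vy=-14.944
  bounce: vy ← 0.65·14.944 = 9.714
Arc 2: start y=0.000, vy=9.714 → t=1.943, apex=4.718, x_land=64.707, impact vy=-9.714
  bounce: vy ← 0.65·9.714 = 6.314
Arc 3: start y=0.000, vy=6.314 → t=1.263, apex=1.993, x_land=82.563, impact vy=-6.314
  bounce: vy ← 0.65·6.314 = 4.104
Arc 4: start y=0.000, vy=4.104 → t=0.821, apex=0.842, x_land=94.170, impact vy=-4.104
  bounce: vy ← 0.65·4.104 = 2.668
Arc 5: start y=0.000, vy=2.668 → t=0.534, apex=0.356, x_land=101.714, impact vy=-2.668
  bounce: vy ← 0.65·2.668 = 1.734
Arc 6: start y=0.000, vy=1.734 → t=0.347, apex=0.150, x_land=106.617, impact vy=-1.734
  bounce: vy ← 0.65·1.734 = 1.127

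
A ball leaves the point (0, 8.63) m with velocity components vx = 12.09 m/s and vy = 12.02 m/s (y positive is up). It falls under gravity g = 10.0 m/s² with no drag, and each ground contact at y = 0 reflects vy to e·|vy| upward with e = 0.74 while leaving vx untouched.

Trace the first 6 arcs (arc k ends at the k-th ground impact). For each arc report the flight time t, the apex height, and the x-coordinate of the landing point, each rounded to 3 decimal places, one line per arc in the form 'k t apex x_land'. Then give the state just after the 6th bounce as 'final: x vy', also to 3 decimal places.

Arc 1: start y=8.630, vy=12.020 → t=2.983, apex=15.854, x_land=36.061, impact vy=-17.807
  bounce: vy ← 0.74·17.807 = 13.177
Arc 2: start y=0.000, vy=13.177 → t=2.635, apex=8.682, x_land=67.923, impact vy=-13.177
  bounce: vy ← 0.74·13.177 = 9.751
Arc 3: start y=0.000, vy=9.751 → t=1.950, apex=4.754, x_land=91.500, impact vy=-9.751
  bounce: vy ← 0.74·9.751 = 7.216
Arc 4: start y=0.000, vy=7.216 → t=1.443, apex=2.603, x_land=108.948, impact vy=-7.216
  bounce: vy ← 0.74·7.216 = 5.340
Arc 5: start y=0.000, vy=5.340 → t=1.068, apex=1.426, x_land=121.859, impact vy=-5.340
  bounce: vy ← 0.74·5.340 = 3.951
Arc 6: start y=0.000, vy=3.951 → t=0.790, apex=0.781, x_land=131.414, impact vy=-3.951
  bounce: vy ← 0.74·3.951 = 2.924

1 2.983 15.854 36.061
2 2.635 8.682 67.923
3 1.950 4.754 91.500
4 1.443 2.603 108.948
5 1.068 1.426 121.859
6 0.790 0.781 131.414
final: 131.414 2.924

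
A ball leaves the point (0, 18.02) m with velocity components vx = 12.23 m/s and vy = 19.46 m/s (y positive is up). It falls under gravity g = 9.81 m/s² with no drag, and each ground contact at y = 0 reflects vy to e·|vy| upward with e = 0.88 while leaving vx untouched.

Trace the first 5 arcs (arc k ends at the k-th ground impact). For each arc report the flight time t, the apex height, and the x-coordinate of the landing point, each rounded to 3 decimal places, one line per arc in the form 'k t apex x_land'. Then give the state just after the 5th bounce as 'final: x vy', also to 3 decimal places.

Arc 1: start y=18.020, vy=19.460 → t=4.742, apex=37.321, x_land=57.996, impact vy=-27.060
  bounce: vy ← 0.88·27.060 = 23.813
Arc 2: start y=0.000, vy=23.813 → t=4.855, apex=28.902, x_land=117.370, impact vy=-23.813
  bounce: vy ← 0.88·23.813 = 20.955
Arc 3: start y=0.000, vy=20.955 → t=4.272, apex=22.381, x_land=169.619, impact vy=-20.955
  bounce: vy ← 0.88·20.955 = 18.441
Arc 4: start y=0.000, vy=18.441 → t=3.760, apex=17.332, x_land=215.599, impact vy=-18.441
  bounce: vy ← 0.88·18.441 = 16.228
Arc 5: start y=0.000, vy=16.228 → t=3.308, apex=13.422, x_land=256.061, impact vy=-16.228
  bounce: vy ← 0.88·16.228 = 14.280

1 4.742 37.321 57.996
2 4.855 28.902 117.370
3 4.272 22.381 169.619
4 3.760 17.332 215.599
5 3.308 13.422 256.061
final: 256.061 14.280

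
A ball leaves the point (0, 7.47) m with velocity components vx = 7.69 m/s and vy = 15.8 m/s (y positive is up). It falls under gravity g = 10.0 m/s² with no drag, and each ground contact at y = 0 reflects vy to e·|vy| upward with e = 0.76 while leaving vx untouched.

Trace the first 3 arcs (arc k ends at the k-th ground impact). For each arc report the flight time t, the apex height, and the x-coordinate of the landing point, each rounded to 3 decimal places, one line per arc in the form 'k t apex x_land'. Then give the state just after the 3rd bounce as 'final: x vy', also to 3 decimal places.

1 3.578 19.952 27.512
2 3.036 11.524 50.861
3 2.308 6.656 68.607
final: 68.607 8.769

Arc 1: start y=7.470, vy=15.800 → t=3.578, apex=19.952, x_land=27.512, impact vy=-19.976
  bounce: vy ← 0.76·19.976 = 15.182
Arc 2: start y=0.000, vy=15.182 → t=3.036, apex=11.524, x_land=50.861, impact vy=-15.182
  bounce: vy ← 0.76·15.182 = 11.538
Arc 3: start y=0.000, vy=11.538 → t=2.308, apex=6.656, x_land=68.607, impact vy=-11.538
  bounce: vy ← 0.76·11.538 = 8.769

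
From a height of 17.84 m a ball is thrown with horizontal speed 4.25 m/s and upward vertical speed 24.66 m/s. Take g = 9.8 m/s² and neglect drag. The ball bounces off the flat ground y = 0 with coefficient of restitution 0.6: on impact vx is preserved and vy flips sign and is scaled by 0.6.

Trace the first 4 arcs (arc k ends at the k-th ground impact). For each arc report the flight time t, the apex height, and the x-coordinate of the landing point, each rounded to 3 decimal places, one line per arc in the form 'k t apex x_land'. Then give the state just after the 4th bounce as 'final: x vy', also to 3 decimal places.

Arc 1: start y=17.840, vy=24.660 → t=5.674, apex=48.866, x_land=24.116, impact vy=-30.948
  bounce: vy ← 0.6·30.948 = 18.569
Arc 2: start y=0.000, vy=18.569 → t=3.790, apex=17.592, x_land=40.221, impact vy=-18.569
  bounce: vy ← 0.6·18.569 = 11.141
Arc 3: start y=0.000, vy=11.141 → t=2.274, apex=6.333, x_land=49.885, impact vy=-11.141
  bounce: vy ← 0.6·11.141 = 6.685
Arc 4: start y=0.000, vy=6.685 → t=1.364, apex=2.280, x_land=55.683, impact vy=-6.685
  bounce: vy ← 0.6·6.685 = 4.011

1 5.674 48.866 24.116
2 3.790 17.592 40.221
3 2.274 6.333 49.885
4 1.364 2.280 55.683
final: 55.683 4.011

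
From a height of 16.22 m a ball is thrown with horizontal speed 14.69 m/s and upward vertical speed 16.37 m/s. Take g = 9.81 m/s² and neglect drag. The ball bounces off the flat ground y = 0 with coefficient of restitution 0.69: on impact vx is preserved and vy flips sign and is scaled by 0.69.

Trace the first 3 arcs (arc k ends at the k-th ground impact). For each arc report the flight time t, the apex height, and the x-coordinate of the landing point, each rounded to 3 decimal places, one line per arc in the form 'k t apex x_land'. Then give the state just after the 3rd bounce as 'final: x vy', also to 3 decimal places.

1 4.137 29.878 60.769
2 3.406 14.225 110.803
3 2.350 6.773 145.326
final: 145.326 7.954

Arc 1: start y=16.220, vy=16.370 → t=4.137, apex=29.878, x_land=60.769, impact vy=-24.212
  bounce: vy ← 0.69·24.212 = 16.706
Arc 2: start y=0.000, vy=16.706 → t=3.406, apex=14.225, x_land=110.803, impact vy=-16.706
  bounce: vy ← 0.69·16.706 = 11.527
Arc 3: start y=0.000, vy=11.527 → t=2.350, apex=6.773, x_land=145.326, impact vy=-11.527
  bounce: vy ← 0.69·11.527 = 7.954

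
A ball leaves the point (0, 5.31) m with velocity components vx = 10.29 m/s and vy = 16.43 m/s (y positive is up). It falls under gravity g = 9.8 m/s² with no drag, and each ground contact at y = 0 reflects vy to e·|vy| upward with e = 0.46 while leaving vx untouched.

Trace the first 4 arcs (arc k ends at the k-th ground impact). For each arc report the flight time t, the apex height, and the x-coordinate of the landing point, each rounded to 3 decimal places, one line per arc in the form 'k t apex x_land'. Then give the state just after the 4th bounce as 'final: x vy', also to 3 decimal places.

1 3.650 19.083 37.558
2 1.816 4.038 56.240
3 0.835 0.854 64.834
4 0.384 0.181 68.787
final: 68.787 0.866

Arc 1: start y=5.310, vy=16.430 → t=3.650, apex=19.083, x_land=37.558, impact vy=-19.340
  bounce: vy ← 0.46·19.340 = 8.896
Arc 2: start y=0.000, vy=8.896 → t=1.816, apex=4.038, x_land=56.240, impact vy=-8.896
  bounce: vy ← 0.46·8.896 = 4.092
Arc 3: start y=0.000, vy=4.092 → t=0.835, apex=0.854, x_land=64.834, impact vy=-4.092
  bounce: vy ← 0.46·4.092 = 1.882
Arc 4: start y=0.000, vy=1.882 → t=0.384, apex=0.181, x_land=68.787, impact vy=-1.882
  bounce: vy ← 0.46·1.882 = 0.866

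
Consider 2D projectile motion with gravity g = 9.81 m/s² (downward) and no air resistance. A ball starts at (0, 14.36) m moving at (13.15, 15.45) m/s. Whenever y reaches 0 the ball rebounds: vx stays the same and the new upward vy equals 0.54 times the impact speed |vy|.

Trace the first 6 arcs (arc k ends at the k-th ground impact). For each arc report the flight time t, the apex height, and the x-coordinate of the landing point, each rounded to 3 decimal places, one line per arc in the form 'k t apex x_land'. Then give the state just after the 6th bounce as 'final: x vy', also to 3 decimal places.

Arc 1: start y=14.360, vy=15.450 → t=3.900, apex=26.526, x_land=51.291, impact vy=-22.813
  bounce: vy ← 0.54·22.813 = 12.319
Arc 2: start y=0.000, vy=12.319 → t=2.512, apex=7.735, x_land=84.318, impact vy=-12.319
  bounce: vy ← 0.54·12.319 = 6.652
Arc 3: start y=0.000, vy=6.652 → t=1.356, apex=2.256, x_land=102.152, impact vy=-6.652
  bounce: vy ← 0.54·6.652 = 3.592
Arc 4: start y=0.000, vy=3.592 → t=0.732, apex=0.658, x_land=111.783, impact vy=-3.592
  bounce: vy ← 0.54·3.592 = 1.940
Arc 5: start y=0.000, vy=1.940 → t=0.395, apex=0.192, x_land=116.983, impact vy=-1.940
  bounce: vy ← 0.54·1.940 = 1.048
Arc 6: start y=0.000, vy=1.048 → t=0.214, apex=0.056, x_land=119.792, impact vy=-1.048
  bounce: vy ← 0.54·1.048 = 0.566

1 3.900 26.526 51.291
2 2.512 7.735 84.318
3 1.356 2.256 102.152
4 0.732 0.658 111.783
5 0.395 0.192 116.983
6 0.214 0.056 119.792
final: 119.792 0.566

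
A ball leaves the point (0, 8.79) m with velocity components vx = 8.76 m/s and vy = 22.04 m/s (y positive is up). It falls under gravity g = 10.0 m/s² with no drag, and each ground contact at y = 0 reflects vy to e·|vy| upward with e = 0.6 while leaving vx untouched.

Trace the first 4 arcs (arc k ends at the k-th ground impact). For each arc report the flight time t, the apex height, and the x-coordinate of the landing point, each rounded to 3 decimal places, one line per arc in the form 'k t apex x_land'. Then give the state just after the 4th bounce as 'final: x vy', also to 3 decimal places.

Arc 1: start y=8.790, vy=22.040 → t=4.776, apex=33.078, x_land=41.838, impact vy=-25.721
  bounce: vy ← 0.6·25.721 = 15.433
Arc 2: start y=0.000, vy=15.433 → t=3.087, apex=11.908, x_land=68.876, impact vy=-15.433
  bounce: vy ← 0.6·15.433 = 9.260
Arc 3: start y=0.000, vy=9.260 → t=1.852, apex=4.287, x_land=85.099, impact vy=-9.260
  bounce: vy ← 0.6·9.260 = 5.556
Arc 4: start y=0.000, vy=5.556 → t=1.111, apex=1.543, x_land=94.832, impact vy=-5.556
  bounce: vy ← 0.6·5.556 = 3.333

1 4.776 33.078 41.838
2 3.087 11.908 68.876
3 1.852 4.287 85.099
4 1.111 1.543 94.832
final: 94.832 3.333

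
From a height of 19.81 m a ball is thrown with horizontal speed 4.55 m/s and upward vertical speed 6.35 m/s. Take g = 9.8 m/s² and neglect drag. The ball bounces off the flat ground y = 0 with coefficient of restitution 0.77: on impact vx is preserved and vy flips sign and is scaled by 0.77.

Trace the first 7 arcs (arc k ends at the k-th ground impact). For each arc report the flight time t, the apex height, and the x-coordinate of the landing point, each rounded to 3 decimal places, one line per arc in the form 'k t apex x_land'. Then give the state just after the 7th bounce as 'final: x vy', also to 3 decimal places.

Arc 1: start y=19.810, vy=6.350 → t=2.760, apex=21.867, x_land=12.560, impact vy=-20.703
  bounce: vy ← 0.77·20.703 = 15.941
Arc 2: start y=0.000, vy=15.941 → t=3.253, apex=12.965, x_land=27.363, impact vy=-15.941
  bounce: vy ← 0.77·15.941 = 12.275
Arc 3: start y=0.000, vy=12.275 → t=2.505, apex=7.687, x_land=38.760, impact vy=-12.275
  bounce: vy ← 0.77·12.275 = 9.451
Arc 4: start y=0.000, vy=9.451 → t=1.929, apex=4.558, x_land=47.537, impact vy=-9.451
  bounce: vy ← 0.77·9.451 = 7.278
Arc 5: start y=0.000, vy=7.278 → t=1.485, apex=2.702, x_land=54.294, impact vy=-7.278
  bounce: vy ← 0.77·7.278 = 5.604
Arc 6: start y=0.000, vy=5.604 → t=1.144, apex=1.602, x_land=59.498, impact vy=-5.604
  bounce: vy ← 0.77·5.604 = 4.315
Arc 7: start y=0.000, vy=4.315 → t=0.881, apex=0.950, x_land=63.505, impact vy=-4.315
  bounce: vy ← 0.77·4.315 = 3.322

1 2.760 21.867 12.560
2 3.253 12.965 27.363
3 2.505 7.687 38.760
4 1.929 4.558 47.537
5 1.485 2.702 54.294
6 1.144 1.602 59.498
7 0.881 0.950 63.505
final: 63.505 3.322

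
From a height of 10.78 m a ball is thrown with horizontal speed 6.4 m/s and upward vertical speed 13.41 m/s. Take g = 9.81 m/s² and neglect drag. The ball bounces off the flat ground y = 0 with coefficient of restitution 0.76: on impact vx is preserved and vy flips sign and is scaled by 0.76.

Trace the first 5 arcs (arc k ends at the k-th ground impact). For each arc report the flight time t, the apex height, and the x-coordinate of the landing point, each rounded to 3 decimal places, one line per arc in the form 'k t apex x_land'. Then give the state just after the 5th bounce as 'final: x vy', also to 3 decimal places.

Arc 1: start y=10.780, vy=13.410 → t=3.383, apex=19.946, x_land=21.654, impact vy=-19.782
  bounce: vy ← 0.76·19.782 = 15.034
Arc 2: start y=0.000, vy=15.034 → t=3.065, apex=11.521, x_land=41.271, impact vy=-15.034
  bounce: vy ← 0.76·15.034 = 11.426
Arc 3: start y=0.000, vy=11.426 → t=2.329, apex=6.654, x_land=56.180, impact vy=-11.426
  bounce: vy ← 0.76·11.426 = 8.684
Arc 4: start y=0.000, vy=8.684 → t=1.770, apex=3.844, x_land=67.510, impact vy=-8.684
  bounce: vy ← 0.76·8.684 = 6.600
Arc 5: start y=0.000, vy=6.600 → t=1.346, apex=2.220, x_land=76.122, impact vy=-6.600
  bounce: vy ← 0.76·6.600 = 5.016

1 3.383 19.946 21.654
2 3.065 11.521 41.271
3 2.329 6.654 56.180
4 1.770 3.844 67.510
5 1.346 2.220 76.122
final: 76.122 5.016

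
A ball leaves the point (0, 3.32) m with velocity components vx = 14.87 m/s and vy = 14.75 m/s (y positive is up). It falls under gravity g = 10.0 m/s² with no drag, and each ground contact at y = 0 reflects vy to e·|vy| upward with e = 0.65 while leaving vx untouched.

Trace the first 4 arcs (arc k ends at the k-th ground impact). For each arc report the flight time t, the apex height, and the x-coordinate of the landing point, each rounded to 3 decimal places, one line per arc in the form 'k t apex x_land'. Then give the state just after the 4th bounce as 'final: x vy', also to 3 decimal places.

1 3.160 14.198 46.991
2 2.191 5.999 79.566
3 1.424 2.534 100.740
4 0.926 1.071 114.503
final: 114.503 3.008

Arc 1: start y=3.320, vy=14.750 → t=3.160, apex=14.198, x_land=46.991, impact vy=-16.851
  bounce: vy ← 0.65·16.851 = 10.953
Arc 2: start y=0.000, vy=10.953 → t=2.191, apex=5.999, x_land=79.566, impact vy=-10.953
  bounce: vy ← 0.65·10.953 = 7.120
Arc 3: start y=0.000, vy=7.120 → t=1.424, apex=2.534, x_land=100.740, impact vy=-7.120
  bounce: vy ← 0.65·7.120 = 4.628
Arc 4: start y=0.000, vy=4.628 → t=0.926, apex=1.071, x_land=114.503, impact vy=-4.628
  bounce: vy ← 0.65·4.628 = 3.008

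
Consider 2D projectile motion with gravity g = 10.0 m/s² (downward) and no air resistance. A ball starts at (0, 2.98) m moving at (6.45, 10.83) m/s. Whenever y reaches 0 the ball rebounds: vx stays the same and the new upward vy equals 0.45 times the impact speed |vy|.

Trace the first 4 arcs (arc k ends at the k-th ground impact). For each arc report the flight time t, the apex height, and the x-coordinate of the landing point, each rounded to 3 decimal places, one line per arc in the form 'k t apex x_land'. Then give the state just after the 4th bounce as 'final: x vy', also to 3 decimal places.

Arc 1: start y=2.980, vy=10.830 → t=2.413, apex=8.844, x_land=15.564, impact vy=-13.300
  bounce: vy ← 0.45·13.300 = 5.985
Arc 2: start y=0.000, vy=5.985 → t=1.197, apex=1.791, x_land=23.284, impact vy=-5.985
  bounce: vy ← 0.45·5.985 = 2.693
Arc 3: start y=0.000, vy=2.693 → t=0.539, apex=0.363, x_land=26.759, impact vy=-2.693
  bounce: vy ← 0.45·2.693 = 1.212
Arc 4: start y=0.000, vy=1.212 → t=0.242, apex=0.073, x_land=28.322, impact vy=-1.212
  bounce: vy ← 0.45·1.212 = 0.545

1 2.413 8.844 15.564
2 1.197 1.791 23.284
3 0.539 0.363 26.759
4 0.242 0.073 28.322
final: 28.322 0.545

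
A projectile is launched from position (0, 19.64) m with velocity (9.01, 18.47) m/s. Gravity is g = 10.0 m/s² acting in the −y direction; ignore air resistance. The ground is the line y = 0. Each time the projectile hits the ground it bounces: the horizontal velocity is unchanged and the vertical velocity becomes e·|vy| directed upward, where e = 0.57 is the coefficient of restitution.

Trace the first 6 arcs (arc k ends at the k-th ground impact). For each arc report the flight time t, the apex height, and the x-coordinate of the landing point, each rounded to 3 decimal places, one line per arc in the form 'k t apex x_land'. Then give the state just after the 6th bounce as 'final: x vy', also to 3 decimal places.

Arc 1: start y=19.640, vy=18.470 → t=4.556, apex=36.697, x_land=41.051, impact vy=-27.091
  bounce: vy ← 0.57·27.091 = 15.442
Arc 2: start y=0.000, vy=15.442 → t=3.088, apex=11.923, x_land=68.877, impact vy=-15.442
  bounce: vy ← 0.57·15.442 = 8.802
Arc 3: start y=0.000, vy=8.802 → t=1.760, apex=3.874, x_land=84.739, impact vy=-8.802
  bounce: vy ← 0.57·8.802 = 5.017
Arc 4: start y=0.000, vy=5.017 → t=1.003, apex=1.259, x_land=93.779, impact vy=-5.017
  bounce: vy ← 0.57·5.017 = 2.860
Arc 5: start y=0.000, vy=2.860 → t=0.572, apex=0.409, x_land=98.933, impact vy=-2.860
  bounce: vy ← 0.57·2.860 = 1.630
Arc 6: start y=0.000, vy=1.630 → t=0.326, apex=0.133, x_land=101.870, impact vy=-1.630
  bounce: vy ← 0.57·1.630 = 0.929

1 4.556 36.697 41.051
2 3.088 11.923 68.877
3 1.760 3.874 84.739
4 1.003 1.259 93.779
5 0.572 0.409 98.933
6 0.326 0.133 101.870
final: 101.870 0.929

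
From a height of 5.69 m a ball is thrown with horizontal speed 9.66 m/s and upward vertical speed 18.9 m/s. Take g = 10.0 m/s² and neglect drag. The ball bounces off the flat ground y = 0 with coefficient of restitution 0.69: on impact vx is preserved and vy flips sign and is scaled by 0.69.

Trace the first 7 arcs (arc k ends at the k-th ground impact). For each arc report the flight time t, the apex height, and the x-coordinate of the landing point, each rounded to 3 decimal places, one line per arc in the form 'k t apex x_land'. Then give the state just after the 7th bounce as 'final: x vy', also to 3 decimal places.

1 4.060 23.550 39.222
2 2.995 11.212 68.154
3 2.067 5.338 88.117
4 1.426 2.542 101.891
5 0.984 1.210 111.395
6 0.679 0.576 117.953
7 0.468 0.274 122.478
final: 122.478 1.616

Arc 1: start y=5.690, vy=18.900 → t=4.060, apex=23.550, x_land=39.222, impact vy=-21.703
  bounce: vy ← 0.69·21.703 = 14.975
Arc 2: start y=0.000, vy=14.975 → t=2.995, apex=11.212, x_land=68.154, impact vy=-14.975
  bounce: vy ← 0.69·14.975 = 10.333
Arc 3: start y=0.000, vy=10.333 → t=2.067, apex=5.338, x_land=88.117, impact vy=-10.333
  bounce: vy ← 0.69·10.333 = 7.130
Arc 4: start y=0.000, vy=7.130 → t=1.426, apex=2.542, x_land=101.891, impact vy=-7.130
  bounce: vy ← 0.69·7.130 = 4.919
Arc 5: start y=0.000, vy=4.919 → t=0.984, apex=1.210, x_land=111.395, impact vy=-4.919
  bounce: vy ← 0.69·4.919 = 3.394
Arc 6: start y=0.000, vy=3.394 → t=0.679, apex=0.576, x_land=117.953, impact vy=-3.394
  bounce: vy ← 0.69·3.394 = 2.342
Arc 7: start y=0.000, vy=2.342 → t=0.468, apex=0.274, x_land=122.478, impact vy=-2.342
  bounce: vy ← 0.69·2.342 = 1.616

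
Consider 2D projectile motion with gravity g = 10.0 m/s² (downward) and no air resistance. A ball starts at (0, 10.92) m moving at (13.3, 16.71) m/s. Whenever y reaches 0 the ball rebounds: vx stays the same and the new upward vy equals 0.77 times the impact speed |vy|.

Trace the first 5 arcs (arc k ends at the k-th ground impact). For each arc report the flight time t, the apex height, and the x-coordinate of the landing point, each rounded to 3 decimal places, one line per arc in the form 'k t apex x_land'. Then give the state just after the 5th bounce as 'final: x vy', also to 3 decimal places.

Arc 1: start y=10.920, vy=16.710 → t=3.902, apex=24.881, x_land=51.893, impact vy=-22.307
  bounce: vy ← 0.77·22.307 = 17.177
Arc 2: start y=0.000, vy=17.177 → t=3.435, apex=14.752, x_land=97.583, impact vy=-17.177
  bounce: vy ← 0.77·17.177 = 13.226
Arc 3: start y=0.000, vy=13.226 → t=2.645, apex=8.747, x_land=132.765, impact vy=-13.226
  bounce: vy ← 0.77·13.226 = 10.184
Arc 4: start y=0.000, vy=10.184 → t=2.037, apex=5.186, x_land=159.855, impact vy=-10.184
  bounce: vy ← 0.77·10.184 = 7.842
Arc 5: start y=0.000, vy=7.842 → t=1.568, apex=3.075, x_land=180.714, impact vy=-7.842
  bounce: vy ← 0.77·7.842 = 6.038

1 3.902 24.881 51.893
2 3.435 14.752 97.583
3 2.645 8.747 132.765
4 2.037 5.186 159.855
5 1.568 3.075 180.714
final: 180.714 6.038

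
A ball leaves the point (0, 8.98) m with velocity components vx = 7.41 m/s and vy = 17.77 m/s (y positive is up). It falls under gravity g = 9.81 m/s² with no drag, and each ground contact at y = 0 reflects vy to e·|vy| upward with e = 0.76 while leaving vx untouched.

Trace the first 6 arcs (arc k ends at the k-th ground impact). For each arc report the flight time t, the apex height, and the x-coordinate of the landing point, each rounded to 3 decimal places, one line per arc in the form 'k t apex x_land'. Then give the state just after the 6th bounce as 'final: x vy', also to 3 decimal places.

1 4.072 25.074 30.176
2 3.437 14.483 55.642
3 2.612 8.365 74.996
4 1.985 4.832 89.705
5 1.509 2.791 100.884
6 1.147 1.612 109.380
final: 109.380 4.274

Arc 1: start y=8.980, vy=17.770 → t=4.072, apex=25.074, x_land=30.176, impact vy=-22.180
  bounce: vy ← 0.76·22.180 = 16.857
Arc 2: start y=0.000, vy=16.857 → t=3.437, apex=14.483, x_land=55.642, impact vy=-16.857
  bounce: vy ← 0.76·16.857 = 12.811
Arc 3: start y=0.000, vy=12.811 → t=2.612, apex=8.365, x_land=74.996, impact vy=-12.811
  bounce: vy ← 0.76·12.811 = 9.737
Arc 4: start y=0.000, vy=9.737 → t=1.985, apex=4.832, x_land=89.705, impact vy=-9.737
  bounce: vy ← 0.76·9.737 = 7.400
Arc 5: start y=0.000, vy=7.400 → t=1.509, apex=2.791, x_land=100.884, impact vy=-7.400
  bounce: vy ← 0.76·7.400 = 5.624
Arc 6: start y=0.000, vy=5.624 → t=1.147, apex=1.612, x_land=109.380, impact vy=-5.624
  bounce: vy ← 0.76·5.624 = 4.274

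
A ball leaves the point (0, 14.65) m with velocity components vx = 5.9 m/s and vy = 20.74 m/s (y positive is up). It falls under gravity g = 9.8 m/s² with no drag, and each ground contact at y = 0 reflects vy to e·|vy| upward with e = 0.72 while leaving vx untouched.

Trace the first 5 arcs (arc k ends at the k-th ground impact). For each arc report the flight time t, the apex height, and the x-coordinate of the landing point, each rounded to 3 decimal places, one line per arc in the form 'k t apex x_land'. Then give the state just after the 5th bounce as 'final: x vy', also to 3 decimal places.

1 4.849 36.596 28.610
2 3.935 18.972 51.829
3 2.833 9.835 68.546
4 2.040 5.098 80.583
5 1.469 2.643 89.249
final: 89.249 5.182

Arc 1: start y=14.650, vy=20.740 → t=4.849, apex=36.596, x_land=28.610, impact vy=-26.782
  bounce: vy ← 0.72·26.782 = 19.283
Arc 2: start y=0.000, vy=19.283 → t=3.935, apex=18.972, x_land=51.829, impact vy=-19.283
  bounce: vy ← 0.72·19.283 = 13.884
Arc 3: start y=0.000, vy=13.884 → t=2.833, apex=9.835, x_land=68.546, impact vy=-13.884
  bounce: vy ← 0.72·13.884 = 9.996
Arc 4: start y=0.000, vy=9.996 → t=2.040, apex=5.098, x_land=80.583, impact vy=-9.996
  bounce: vy ← 0.72·9.996 = 7.197
Arc 5: start y=0.000, vy=7.197 → t=1.469, apex=2.643, x_land=89.249, impact vy=-7.197
  bounce: vy ← 0.72·7.197 = 5.182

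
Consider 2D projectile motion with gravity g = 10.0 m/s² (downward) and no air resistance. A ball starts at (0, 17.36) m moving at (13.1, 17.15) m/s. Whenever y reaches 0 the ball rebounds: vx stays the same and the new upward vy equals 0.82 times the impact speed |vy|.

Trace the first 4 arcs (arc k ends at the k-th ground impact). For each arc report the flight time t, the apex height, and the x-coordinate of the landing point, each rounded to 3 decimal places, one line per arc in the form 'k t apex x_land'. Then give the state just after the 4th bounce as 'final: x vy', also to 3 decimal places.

Arc 1: start y=17.360, vy=17.150 → t=4.247, apex=32.066, x_land=55.641, impact vy=-25.324
  bounce: vy ← 0.82·25.324 = 20.766
Arc 2: start y=0.000, vy=20.766 → t=4.153, apex=21.561, x_land=110.048, impact vy=-20.766
  bounce: vy ← 0.82·20.766 = 17.028
Arc 3: start y=0.000, vy=17.028 → t=3.406, apex=14.498, x_land=154.662, impact vy=-17.028
  bounce: vy ← 0.82·17.028 = 13.963
Arc 4: start y=0.000, vy=13.963 → t=2.793, apex=9.748, x_land=191.245, impact vy=-13.963
  bounce: vy ← 0.82·13.963 = 11.450

1 4.247 32.066 55.641
2 4.153 21.561 110.048
3 3.406 14.498 154.662
4 2.793 9.748 191.245
final: 191.245 11.450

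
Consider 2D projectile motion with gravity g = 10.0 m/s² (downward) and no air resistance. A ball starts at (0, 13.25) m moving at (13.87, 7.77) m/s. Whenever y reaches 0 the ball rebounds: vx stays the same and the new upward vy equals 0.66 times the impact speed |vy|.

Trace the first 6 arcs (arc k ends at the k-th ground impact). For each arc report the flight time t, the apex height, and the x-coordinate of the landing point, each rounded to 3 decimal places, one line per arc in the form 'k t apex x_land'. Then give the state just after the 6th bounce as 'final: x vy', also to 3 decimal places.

Arc 1: start y=13.250, vy=7.770 → t=2.581, apex=16.269, x_land=35.796, impact vy=-18.038
  bounce: vy ← 0.66·18.038 = 11.905
Arc 2: start y=0.000, vy=11.905 → t=2.381, apex=7.087, x_land=68.821, impact vy=-11.905
  bounce: vy ← 0.66·11.905 = 7.857
Arc 3: start y=0.000, vy=7.857 → t=1.571, apex=3.087, x_land=90.617, impact vy=-7.857
  bounce: vy ← 0.66·7.857 = 5.186
Arc 4: start y=0.000, vy=5.186 → t=1.037, apex=1.345, x_land=105.003, impact vy=-5.186
  bounce: vy ← 0.66·5.186 = 3.423
Arc 5: start y=0.000, vy=3.423 → t=0.685, apex=0.586, x_land=114.497, impact vy=-3.423
  bounce: vy ← 0.66·3.423 = 2.259
Arc 6: start y=0.000, vy=2.259 → t=0.452, apex=0.255, x_land=120.764, impact vy=-2.259
  bounce: vy ← 0.66·2.259 = 1.491

1 2.581 16.269 35.796
2 2.381 7.087 68.821
3 1.571 3.087 90.617
4 1.037 1.345 105.003
5 0.685 0.586 114.497
6 0.452 0.255 120.764
final: 120.764 1.491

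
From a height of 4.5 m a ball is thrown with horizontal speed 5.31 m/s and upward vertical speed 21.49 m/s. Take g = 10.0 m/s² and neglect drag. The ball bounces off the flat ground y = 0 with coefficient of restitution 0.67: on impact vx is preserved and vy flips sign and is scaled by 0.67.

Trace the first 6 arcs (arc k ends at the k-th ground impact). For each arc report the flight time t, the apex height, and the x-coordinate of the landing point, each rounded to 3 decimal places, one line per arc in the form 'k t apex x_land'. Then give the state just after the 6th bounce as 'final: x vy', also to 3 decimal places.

Arc 1: start y=4.500, vy=21.490 → t=4.498, apex=27.591, x_land=23.885, impact vy=-23.491
  bounce: vy ← 0.67·23.491 = 15.739
Arc 2: start y=0.000, vy=15.739 → t=3.148, apex=12.386, x_land=40.600, impact vy=-15.739
  bounce: vy ← 0.67·15.739 = 10.545
Arc 3: start y=0.000, vy=10.545 → t=2.109, apex=5.560, x_land=51.798, impact vy=-10.545
  bounce: vy ← 0.67·10.545 = 7.065
Arc 4: start y=0.000, vy=7.065 → t=1.413, apex=2.496, x_land=59.302, impact vy=-7.065
  bounce: vy ← 0.67·7.065 = 4.734
Arc 5: start y=0.000, vy=4.734 → t=0.947, apex=1.120, x_land=64.329, impact vy=-4.734
  bounce: vy ← 0.67·4.734 = 3.172
Arc 6: start y=0.000, vy=3.172 → t=0.634, apex=0.503, x_land=67.697, impact vy=-3.172
  bounce: vy ← 0.67·3.172 = 2.125

1 4.498 27.591 23.885
2 3.148 12.386 40.600
3 2.109 5.560 51.798
4 1.413 2.496 59.302
5 0.947 1.120 64.329
6 0.634 0.503 67.697
final: 67.697 2.125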